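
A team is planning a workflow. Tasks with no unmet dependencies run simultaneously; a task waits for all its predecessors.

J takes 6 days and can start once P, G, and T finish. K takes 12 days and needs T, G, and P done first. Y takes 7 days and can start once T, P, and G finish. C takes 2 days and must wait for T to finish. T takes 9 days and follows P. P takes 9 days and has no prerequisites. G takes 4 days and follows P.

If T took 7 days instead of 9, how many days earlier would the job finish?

As given, the longest chain is P→T→K = 9+9+12 = 30, so the finish is 30 days.
Since T is critical, the -2 change carries straight to that chain (now 28 days).
The critical path is still P→T→K; finish is now 28 days.
Change in finish: 28 − 30 = -2 days.

2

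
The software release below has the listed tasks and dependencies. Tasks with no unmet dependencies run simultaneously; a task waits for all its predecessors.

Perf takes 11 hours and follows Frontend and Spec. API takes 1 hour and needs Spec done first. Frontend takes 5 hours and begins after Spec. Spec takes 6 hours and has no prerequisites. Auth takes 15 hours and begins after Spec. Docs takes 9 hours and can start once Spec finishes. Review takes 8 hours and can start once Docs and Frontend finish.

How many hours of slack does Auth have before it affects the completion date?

The longest chain is Spec→Docs→Review = 6+9+8 = 23; overall finish 23 hours.
Auth finishes as early as 21 and must finish by 23.
So Auth can slip 23 − 21 = 2 hours.

2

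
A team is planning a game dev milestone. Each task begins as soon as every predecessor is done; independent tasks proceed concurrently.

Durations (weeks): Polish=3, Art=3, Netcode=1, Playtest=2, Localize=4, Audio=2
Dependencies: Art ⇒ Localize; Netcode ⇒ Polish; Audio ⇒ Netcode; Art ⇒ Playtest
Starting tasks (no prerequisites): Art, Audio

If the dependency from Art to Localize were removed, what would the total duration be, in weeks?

Before: longest chain Art→Localize = 3+4 = 7, finish 7.
Without Art→Localize, Localize's earliest start moves from 3 to 0.
After: Audio→Netcode→Polish = 2+1+3 = 6 → 6 weeks.

6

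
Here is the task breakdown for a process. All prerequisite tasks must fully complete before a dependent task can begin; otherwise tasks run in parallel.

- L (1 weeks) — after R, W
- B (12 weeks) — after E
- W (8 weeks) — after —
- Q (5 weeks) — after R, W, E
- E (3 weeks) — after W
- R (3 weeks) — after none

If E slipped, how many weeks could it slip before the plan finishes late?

W→E→B = 8+3+12 = 23 sets the makespan at 23 weeks.
Longest path through E: 23 weeks (earliest finish 11, latest finish 11).
Float = 23 − 23 = 0.

0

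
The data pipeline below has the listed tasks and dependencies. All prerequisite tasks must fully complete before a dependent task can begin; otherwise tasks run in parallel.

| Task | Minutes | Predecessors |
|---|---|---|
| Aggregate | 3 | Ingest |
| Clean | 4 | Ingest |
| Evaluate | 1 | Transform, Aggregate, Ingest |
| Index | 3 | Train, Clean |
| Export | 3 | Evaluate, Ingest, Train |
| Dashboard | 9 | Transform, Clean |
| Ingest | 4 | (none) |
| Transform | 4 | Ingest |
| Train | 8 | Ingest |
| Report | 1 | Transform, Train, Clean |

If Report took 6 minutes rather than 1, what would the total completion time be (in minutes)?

18

Baseline: Ingest→Clean→Dashboard = 4+4+9 = 17 → 17 minutes.
Report has 4 minutes of float (longest path through it is 13).
Now Ingest→Train→Report = 4+8+6 = 18 is longest, so the finish becomes 18 minutes.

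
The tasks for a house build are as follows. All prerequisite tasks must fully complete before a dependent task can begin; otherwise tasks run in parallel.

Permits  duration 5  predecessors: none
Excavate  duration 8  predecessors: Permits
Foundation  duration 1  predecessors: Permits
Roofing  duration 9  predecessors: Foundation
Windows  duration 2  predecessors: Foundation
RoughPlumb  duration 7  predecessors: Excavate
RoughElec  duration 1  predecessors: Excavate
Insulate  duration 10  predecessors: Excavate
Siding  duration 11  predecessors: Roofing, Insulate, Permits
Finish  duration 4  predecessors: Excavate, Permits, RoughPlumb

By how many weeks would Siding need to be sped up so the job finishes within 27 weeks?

Current finish: 34 weeks; target: 27.
Siding is on every critical path, so each week cut from Siding cuts the finish by one (this holds down to a finish of 24).
Need 34 − 27 = 7 weeks off Siding → Siding becomes 4 weeks, finish becomes 27.

7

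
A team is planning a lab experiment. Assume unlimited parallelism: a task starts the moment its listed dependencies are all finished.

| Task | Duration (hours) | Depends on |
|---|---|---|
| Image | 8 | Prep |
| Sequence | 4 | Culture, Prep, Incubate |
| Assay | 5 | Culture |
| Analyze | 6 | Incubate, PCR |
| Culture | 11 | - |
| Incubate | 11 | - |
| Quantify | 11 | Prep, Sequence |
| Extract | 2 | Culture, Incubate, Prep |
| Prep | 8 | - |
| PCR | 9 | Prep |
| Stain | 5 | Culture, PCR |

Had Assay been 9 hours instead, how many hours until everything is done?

Critical path before the change: Culture→Sequence→Quantify = 11+4+11 = 26 giving 26 hours.
Assay has 10 hours of float (longest path through it is 16).
That remains the longest chain; total 26 hours.

26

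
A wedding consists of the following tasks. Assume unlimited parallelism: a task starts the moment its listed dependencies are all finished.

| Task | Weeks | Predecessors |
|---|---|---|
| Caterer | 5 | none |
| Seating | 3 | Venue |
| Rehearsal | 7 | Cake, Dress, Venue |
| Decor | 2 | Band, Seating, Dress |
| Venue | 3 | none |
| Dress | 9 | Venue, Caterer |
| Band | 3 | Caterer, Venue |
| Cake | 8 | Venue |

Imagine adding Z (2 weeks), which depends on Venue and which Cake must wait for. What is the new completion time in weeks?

Originally the wedding takes 21 weeks.
With Z inserted, Cake now waits for max(Venue, Z).
New critical path: Caterer→Dress→Rehearsal = 5+9+7 = 21 ⇒ 21 weeks.

21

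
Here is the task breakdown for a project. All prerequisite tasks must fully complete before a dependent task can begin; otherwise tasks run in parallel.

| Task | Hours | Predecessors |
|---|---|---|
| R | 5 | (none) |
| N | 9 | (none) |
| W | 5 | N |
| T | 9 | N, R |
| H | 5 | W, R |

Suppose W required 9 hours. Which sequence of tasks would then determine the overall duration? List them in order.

N, W, H

As given, the longest chain is N→W→H = 9+5+5 = 19, so the finish is 19 hours.
Since W is critical, the +4 change carries straight to that chain (now 23 hours).
No other chain overtakes it, so the finish is 23 hours.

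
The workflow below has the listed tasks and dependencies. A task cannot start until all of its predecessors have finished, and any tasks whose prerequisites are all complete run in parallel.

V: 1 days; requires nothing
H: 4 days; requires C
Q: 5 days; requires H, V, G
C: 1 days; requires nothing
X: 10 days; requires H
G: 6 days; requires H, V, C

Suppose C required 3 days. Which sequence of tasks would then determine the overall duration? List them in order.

C, H, G, Q

The binding path is C→H→G→Q = 1+4+6+5 = 16; finish at 16 days.
C lies on that path, so at 3 days the path becomes 18 days.
No other chain overtakes it, so the finish is 18 days.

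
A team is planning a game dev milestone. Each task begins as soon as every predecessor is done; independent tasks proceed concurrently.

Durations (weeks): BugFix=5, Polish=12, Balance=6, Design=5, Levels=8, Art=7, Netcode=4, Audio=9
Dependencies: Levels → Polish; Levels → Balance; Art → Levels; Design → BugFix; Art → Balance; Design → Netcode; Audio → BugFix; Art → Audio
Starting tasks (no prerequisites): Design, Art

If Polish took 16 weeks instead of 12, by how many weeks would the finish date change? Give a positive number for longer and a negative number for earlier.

4

Baseline: Art→Levels→Polish = 7+8+12 = 27 → 27 weeks.
Since Polish is critical, the +4 change carries straight to that chain (now 31 weeks).
That remains the longest chain; total 31 weeks.
Change in finish: 31 − 27 = +4 weeks.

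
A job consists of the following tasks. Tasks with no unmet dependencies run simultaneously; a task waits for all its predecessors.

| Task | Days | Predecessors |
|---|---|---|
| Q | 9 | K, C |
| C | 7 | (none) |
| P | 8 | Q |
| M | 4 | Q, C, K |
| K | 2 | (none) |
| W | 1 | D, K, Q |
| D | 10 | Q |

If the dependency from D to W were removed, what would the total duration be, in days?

26

With the dependency in place, C→Q→D→W = 7+9+10+1 = 27 sets the finish at 27 days.
Without D→W, W's earliest start moves from 26 to 16.
The longest chain is now C→Q→D = 7+9+10 = 26, so the schedule takes 26 days.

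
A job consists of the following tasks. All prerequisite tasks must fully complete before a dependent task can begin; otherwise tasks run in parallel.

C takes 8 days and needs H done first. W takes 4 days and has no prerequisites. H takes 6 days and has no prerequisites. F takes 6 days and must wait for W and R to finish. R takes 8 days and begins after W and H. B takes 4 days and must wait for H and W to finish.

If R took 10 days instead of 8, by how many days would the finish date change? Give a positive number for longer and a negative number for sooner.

Critical path before the change: H→R→F = 6+8+6 = 20 giving 20 days.
R lies on that path, so at 10 days the path becomes 22 days.
That remains the longest chain; total 22 days.
Change in finish: 22 − 20 = +2 days.

2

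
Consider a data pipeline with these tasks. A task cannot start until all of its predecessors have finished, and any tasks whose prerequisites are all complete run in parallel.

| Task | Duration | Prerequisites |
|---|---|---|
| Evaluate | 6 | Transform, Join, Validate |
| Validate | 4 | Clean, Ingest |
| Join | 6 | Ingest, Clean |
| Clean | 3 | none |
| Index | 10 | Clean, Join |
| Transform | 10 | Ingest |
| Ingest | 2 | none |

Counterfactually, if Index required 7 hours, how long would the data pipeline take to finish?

Actual critical path: Clean→Join→Index = 3+6+10 = 19 ⇒ 19 hours.
Since Index is critical, the -3 change carries straight to that chain (now 16 hours).
Now Ingest→Transform→Evaluate = 2+10+6 = 18 is longest, so the finish becomes 18 hours.

18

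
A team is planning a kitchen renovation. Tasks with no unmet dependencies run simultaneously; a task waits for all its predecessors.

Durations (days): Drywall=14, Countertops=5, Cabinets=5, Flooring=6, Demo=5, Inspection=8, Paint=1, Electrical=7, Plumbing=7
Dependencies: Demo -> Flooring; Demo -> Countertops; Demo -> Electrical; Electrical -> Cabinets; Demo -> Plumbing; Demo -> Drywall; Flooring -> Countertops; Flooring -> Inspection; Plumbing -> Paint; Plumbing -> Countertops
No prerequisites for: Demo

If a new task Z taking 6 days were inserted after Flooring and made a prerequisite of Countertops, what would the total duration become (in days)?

Originally the job takes 19 days.
With Z inserted, Countertops now waits for max(Plumbing, Flooring, Demo, Z).
New critical path: Demo→Flooring→Z→Countertops = 5+6+6+5 = 22 ⇒ 22 days.

22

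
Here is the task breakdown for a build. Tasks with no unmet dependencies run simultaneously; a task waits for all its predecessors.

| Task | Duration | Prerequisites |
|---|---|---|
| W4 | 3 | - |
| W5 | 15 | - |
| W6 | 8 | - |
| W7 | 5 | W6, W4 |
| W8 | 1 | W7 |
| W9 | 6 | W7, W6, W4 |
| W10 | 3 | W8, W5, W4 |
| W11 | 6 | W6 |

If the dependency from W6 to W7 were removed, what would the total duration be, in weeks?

Before: longest chain W6→W7→W9 = 8+5+6 = 19, finish 19.
Without W6→W7, W7's earliest start moves from 8 to 3.
New critical path: W5→W10 = 15+3 = 18 ⇒ 18 weeks.

18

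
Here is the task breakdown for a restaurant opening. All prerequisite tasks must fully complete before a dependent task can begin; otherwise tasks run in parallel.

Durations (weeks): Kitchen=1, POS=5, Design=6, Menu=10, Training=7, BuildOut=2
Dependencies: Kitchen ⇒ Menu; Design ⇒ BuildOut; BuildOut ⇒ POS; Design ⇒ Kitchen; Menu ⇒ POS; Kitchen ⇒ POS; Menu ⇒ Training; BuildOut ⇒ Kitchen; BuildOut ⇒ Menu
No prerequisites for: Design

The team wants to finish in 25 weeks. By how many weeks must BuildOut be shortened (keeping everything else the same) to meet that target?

Current finish: 26 weeks; target: 25.
BuildOut is on every critical path, so each week cut from BuildOut cuts the finish by one (this holds down to a finish of 25).
Need 26 − 25 = 1 week off BuildOut → BuildOut becomes 1 week, finish becomes 25.

1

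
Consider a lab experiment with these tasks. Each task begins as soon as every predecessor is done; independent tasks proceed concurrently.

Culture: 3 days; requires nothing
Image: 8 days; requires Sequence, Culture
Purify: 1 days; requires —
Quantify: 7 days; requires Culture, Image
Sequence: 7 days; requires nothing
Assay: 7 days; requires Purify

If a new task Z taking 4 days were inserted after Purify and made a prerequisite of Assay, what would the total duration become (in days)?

Originally the plan takes 22 days.
With Z inserted, Assay now waits for max(Purify, Z).
New critical path: Sequence→Image→Quantify = 7+8+7 = 22 ⇒ 22 days.

22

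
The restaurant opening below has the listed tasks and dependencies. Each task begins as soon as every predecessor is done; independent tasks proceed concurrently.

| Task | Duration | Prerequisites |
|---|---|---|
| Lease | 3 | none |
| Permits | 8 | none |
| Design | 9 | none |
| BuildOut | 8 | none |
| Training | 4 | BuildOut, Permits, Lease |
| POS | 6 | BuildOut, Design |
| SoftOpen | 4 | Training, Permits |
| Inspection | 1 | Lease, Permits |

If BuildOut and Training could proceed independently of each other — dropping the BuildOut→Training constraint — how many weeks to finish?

Original critical path: Permits→Training→SoftOpen = 8+4+4 = 16 ⇒ 16 weeks.
Dropping BuildOut→Training doesn't change Training's earliest start (8); another predecessor still binds.
New critical path: Permits→Training→SoftOpen = 8+4+4 = 16 ⇒ 16 weeks.

16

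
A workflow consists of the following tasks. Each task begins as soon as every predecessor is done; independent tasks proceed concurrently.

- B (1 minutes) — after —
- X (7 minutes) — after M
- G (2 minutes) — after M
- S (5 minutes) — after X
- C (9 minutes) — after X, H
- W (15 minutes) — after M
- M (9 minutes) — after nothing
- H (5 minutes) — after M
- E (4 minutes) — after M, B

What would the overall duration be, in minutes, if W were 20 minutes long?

29

Actual critical path: M→X→C = 9+7+9 = 25 ⇒ 25 minutes.
W has 1 minute of float (longest path through it is 24).
Now M→W = 9+20 = 29 is longest, so the finish becomes 29 minutes.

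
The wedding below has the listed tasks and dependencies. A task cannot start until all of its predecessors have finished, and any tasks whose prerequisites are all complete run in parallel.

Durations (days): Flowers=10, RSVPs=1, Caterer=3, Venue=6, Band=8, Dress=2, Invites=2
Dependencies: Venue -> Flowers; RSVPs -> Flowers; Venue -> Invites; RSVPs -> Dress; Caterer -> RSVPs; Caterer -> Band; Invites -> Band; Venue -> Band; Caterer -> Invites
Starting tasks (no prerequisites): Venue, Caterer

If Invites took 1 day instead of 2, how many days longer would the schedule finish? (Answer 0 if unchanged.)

0

The binding path is Venue→Invites→Band = 6+2+8 = 16; finish at 16 days.
Invites lies on that path, so at 1 day the path becomes 15 days.
Now Venue→Flowers = 6+10 = 16 is longest, so the finish becomes 16 days.
Change in finish: 16 − 16 = +0 days.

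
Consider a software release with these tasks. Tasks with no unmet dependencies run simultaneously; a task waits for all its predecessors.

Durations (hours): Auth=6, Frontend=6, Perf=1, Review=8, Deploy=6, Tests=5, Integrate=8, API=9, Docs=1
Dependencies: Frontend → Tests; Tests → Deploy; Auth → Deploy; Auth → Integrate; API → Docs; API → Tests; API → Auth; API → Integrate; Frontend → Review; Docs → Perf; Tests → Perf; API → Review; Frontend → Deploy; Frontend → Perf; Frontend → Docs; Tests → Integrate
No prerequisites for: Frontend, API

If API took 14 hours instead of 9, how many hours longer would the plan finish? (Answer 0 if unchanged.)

The binding path is API→Auth→Integrate = 9+6+8 = 23; finish at 23 hours.
API is on the critical path; changing it to 14 makes that path 28 hours.
That remains the longest chain; total 28 hours.
Change in finish: 28 − 23 = +5 hours.

5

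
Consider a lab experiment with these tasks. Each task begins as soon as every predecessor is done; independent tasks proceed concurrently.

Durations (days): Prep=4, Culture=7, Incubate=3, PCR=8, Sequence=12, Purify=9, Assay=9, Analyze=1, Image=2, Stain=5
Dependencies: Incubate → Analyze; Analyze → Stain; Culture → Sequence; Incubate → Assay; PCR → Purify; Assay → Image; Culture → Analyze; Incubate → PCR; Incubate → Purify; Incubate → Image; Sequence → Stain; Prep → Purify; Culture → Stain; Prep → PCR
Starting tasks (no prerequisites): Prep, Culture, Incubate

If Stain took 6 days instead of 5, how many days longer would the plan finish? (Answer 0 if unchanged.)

As given, the longest chain is Culture→Sequence→Stain = 7+12+5 = 24, so the finish is 24 days.
Since Stain is critical, the +1 change carries straight to that chain (now 25 days).
That remains the longest chain; total 25 days.
Change in finish: 25 − 24 = +1 days.

1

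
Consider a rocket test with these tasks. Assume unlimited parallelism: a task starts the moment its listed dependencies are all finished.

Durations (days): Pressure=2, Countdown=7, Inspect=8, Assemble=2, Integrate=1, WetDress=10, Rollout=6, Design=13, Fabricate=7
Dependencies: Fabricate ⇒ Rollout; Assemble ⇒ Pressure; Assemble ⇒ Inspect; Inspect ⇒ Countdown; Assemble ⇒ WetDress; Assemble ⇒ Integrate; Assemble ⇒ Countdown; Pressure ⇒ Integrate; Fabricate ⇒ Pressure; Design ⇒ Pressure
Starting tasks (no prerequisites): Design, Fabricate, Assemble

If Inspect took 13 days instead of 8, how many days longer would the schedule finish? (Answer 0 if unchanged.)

5

Critical path before the change: Assemble→Inspect→Countdown = 2+8+7 = 17 giving 17 days.
Inspect lies on that path, so at 13 days the path becomes 22 days.
The critical path is still Assemble→Inspect→Countdown; finish is now 22 days.
Change in finish: 22 − 17 = +5 days.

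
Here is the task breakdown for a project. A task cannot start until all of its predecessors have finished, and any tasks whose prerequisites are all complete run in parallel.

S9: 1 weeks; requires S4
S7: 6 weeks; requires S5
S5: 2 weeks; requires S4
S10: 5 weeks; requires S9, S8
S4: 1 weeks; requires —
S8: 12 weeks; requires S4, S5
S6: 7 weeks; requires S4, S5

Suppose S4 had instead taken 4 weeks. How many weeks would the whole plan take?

23

Critical path before the change: S4→S5→S8→S10 = 1+2+12+5 = 20 giving 20 weeks.
Since S4 is critical, the +3 change carries straight to that chain (now 23 weeks).
That remains the longest chain; total 23 weeks.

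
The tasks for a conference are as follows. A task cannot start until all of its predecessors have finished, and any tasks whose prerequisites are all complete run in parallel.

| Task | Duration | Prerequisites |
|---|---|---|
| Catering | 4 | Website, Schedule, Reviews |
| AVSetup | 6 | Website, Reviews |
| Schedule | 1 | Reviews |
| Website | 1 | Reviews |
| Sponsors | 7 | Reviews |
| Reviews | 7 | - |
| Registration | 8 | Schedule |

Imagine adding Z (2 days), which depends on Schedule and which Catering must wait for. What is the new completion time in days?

Originally the plan takes 16 days.
With Z inserted, Catering now waits for max(Website, Schedule, Reviews, Z).
New critical path: Reviews→Schedule→Registration = 7+1+8 = 16 ⇒ 16 days.

16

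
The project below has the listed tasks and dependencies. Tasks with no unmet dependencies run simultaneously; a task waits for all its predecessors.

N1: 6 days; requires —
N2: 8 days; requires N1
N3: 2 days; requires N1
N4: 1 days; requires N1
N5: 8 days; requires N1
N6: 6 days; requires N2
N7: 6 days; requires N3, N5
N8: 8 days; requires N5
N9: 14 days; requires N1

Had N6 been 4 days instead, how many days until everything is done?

Baseline: N1→N5→N8 = 6+8+8 = 22 → 22 days.
N6 has 2 days of float (longest path through it is 20).
That remains the longest chain; total 22 days.

22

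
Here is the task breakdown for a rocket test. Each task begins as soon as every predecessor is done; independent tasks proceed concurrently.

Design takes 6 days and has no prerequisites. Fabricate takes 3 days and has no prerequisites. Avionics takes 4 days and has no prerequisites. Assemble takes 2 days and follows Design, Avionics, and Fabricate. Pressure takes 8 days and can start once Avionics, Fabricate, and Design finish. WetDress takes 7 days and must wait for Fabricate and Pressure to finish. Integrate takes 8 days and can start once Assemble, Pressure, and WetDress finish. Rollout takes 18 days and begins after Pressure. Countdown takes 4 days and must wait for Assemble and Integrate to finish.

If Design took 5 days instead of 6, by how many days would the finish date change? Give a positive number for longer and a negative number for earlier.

-1

The binding path is Design→Pressure→WetDress→Integrate→Countdown = 6+8+7+8+4 = 33; finish at 33 days.
Design is on the critical path; changing it to 5 makes that path 32 days.
The critical path is still Design→Pressure→WetDress→Integrate→Countdown; finish is now 32 days.
Change in finish: 32 − 33 = -1 days.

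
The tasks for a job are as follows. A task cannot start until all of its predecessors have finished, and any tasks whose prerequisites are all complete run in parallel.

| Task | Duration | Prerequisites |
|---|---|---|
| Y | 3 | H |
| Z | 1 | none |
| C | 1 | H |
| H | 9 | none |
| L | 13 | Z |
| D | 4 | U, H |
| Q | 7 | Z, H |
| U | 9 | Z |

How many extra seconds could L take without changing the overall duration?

H→Q = 9+7 = 16 sets the makespan at 16 seconds.
L finishes as early as 14 and must finish by 16.
Float = 16 − 14 = 2.

2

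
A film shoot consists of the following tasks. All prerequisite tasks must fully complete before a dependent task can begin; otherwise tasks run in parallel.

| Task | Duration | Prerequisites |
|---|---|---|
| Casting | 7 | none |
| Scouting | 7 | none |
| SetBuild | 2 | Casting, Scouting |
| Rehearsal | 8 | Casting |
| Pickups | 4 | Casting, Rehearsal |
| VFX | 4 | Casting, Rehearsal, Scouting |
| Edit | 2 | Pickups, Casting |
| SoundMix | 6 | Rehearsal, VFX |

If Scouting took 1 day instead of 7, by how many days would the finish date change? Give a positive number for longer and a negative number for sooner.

The binding path is Casting→Rehearsal→VFX→SoundMix = 7+8+4+6 = 25; finish at 25 days.
The longest path through Scouting is only 17 days, so Scouting has float 8.
No other chain overtakes it, so the finish is 25 days.
Change in finish: 25 − 25 = +0 days.

0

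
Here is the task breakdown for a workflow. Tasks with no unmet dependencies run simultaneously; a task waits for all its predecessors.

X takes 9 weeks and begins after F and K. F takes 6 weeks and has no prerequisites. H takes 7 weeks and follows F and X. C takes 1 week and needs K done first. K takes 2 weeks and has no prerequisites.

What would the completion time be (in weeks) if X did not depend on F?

With the dependency in place, F→X→H = 6+9+7 = 22 sets the finish at 22 weeks.
Without F→X, X's earliest start moves from 6 to 2.
The longest chain is now K→X→H = 2+9+7 = 18, so the project takes 18 weeks.

18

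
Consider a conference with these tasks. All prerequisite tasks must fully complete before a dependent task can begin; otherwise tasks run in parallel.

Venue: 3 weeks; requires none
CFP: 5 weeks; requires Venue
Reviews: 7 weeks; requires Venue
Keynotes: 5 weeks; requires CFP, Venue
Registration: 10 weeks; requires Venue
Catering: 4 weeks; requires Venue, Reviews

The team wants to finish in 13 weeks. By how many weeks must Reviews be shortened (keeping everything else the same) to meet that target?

Current finish: 14 weeks; target: 13.
Reviews is on every critical path, so each week cut from Reviews cuts the finish by one (this holds down to a finish of 13).
Need 14 − 13 = 1 week off Reviews → Reviews becomes 6 weeks, finish becomes 13.

1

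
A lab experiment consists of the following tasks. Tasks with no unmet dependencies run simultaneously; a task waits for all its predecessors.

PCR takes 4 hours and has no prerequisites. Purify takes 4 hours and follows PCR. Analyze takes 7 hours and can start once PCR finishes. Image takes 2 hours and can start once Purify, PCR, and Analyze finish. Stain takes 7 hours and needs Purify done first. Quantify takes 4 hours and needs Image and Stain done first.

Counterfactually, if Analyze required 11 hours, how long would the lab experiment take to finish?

21

The binding path is PCR→Purify→Stain→Quantify = 4+4+7+4 = 19; finish at 19 hours.
Analyze is off the critical path — its longest chain is 17 hours, giving 2 of slack.
New critical path: PCR→Analyze→Image→Quantify = 4+11+2+4 = 21 ⇒ 21 hours.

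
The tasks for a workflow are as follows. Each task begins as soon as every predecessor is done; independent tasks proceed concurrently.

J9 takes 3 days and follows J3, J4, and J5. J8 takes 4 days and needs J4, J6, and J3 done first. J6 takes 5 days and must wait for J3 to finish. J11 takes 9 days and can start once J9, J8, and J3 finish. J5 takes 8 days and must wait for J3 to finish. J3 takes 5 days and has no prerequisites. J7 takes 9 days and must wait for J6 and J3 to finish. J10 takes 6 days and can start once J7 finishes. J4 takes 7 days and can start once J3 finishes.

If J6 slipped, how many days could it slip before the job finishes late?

Critical path: J3→J4→J8→J11 = 5+7+4+9 = 25, so the finish is 25 days.
The longest chain containing J6 totals 25 days.
So J6 can slip 10 − 10 = 0 days.

0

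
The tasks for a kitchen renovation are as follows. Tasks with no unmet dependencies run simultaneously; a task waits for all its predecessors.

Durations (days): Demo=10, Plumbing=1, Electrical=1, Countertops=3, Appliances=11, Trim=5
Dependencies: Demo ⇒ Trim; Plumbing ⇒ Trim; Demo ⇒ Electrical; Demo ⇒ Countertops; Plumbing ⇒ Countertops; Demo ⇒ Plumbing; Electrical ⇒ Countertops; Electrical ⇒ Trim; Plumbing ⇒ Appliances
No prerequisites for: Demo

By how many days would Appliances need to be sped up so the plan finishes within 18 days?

4

Current finish: 22 days; target: 18.
Appliances is on every critical path, so each day cut from Appliances cuts the finish by one (this holds down to a finish of 16).
Need 22 − 18 = 4 days off Appliances → Appliances becomes 7 days, finish becomes 18.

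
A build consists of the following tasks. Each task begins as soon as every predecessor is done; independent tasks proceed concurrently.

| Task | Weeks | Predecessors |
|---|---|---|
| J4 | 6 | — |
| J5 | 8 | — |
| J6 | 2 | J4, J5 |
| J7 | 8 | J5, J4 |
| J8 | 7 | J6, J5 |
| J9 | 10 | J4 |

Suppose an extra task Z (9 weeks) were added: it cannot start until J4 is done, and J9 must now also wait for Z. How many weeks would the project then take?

Originally the project takes 17 weeks.
With Z inserted, J9 now waits for max(J4, Z).
New critical path: J4→Z→J9 = 6+9+10 = 25 ⇒ 25 weeks.

25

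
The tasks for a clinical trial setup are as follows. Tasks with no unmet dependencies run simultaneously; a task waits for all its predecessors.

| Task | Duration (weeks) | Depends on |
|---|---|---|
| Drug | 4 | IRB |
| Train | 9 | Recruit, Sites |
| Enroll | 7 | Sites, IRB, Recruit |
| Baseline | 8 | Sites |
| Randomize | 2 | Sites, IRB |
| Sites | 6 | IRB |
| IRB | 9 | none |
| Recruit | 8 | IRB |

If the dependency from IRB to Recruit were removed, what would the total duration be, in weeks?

24

Before: longest chain IRB→Recruit→Train = 9+8+9 = 26, finish 26.
Without IRB→Recruit, Recruit's earliest start moves from 9 to 0.
The longest chain is now IRB→Sites→Train = 9+6+9 = 24, so the job takes 24 weeks.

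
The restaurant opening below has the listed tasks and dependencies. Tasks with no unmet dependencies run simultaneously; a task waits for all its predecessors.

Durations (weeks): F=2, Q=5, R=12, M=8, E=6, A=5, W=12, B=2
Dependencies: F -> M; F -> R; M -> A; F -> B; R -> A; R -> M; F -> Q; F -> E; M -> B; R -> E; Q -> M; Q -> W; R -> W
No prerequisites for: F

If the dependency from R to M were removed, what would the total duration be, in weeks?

Original critical path: F→R→M→A = 2+12+8+5 = 27 ⇒ 27 weeks.
Without R→M, M's earliest start moves from 14 to 7.
After: F→R→W = 2+12+12 = 26 → 26 weeks.

26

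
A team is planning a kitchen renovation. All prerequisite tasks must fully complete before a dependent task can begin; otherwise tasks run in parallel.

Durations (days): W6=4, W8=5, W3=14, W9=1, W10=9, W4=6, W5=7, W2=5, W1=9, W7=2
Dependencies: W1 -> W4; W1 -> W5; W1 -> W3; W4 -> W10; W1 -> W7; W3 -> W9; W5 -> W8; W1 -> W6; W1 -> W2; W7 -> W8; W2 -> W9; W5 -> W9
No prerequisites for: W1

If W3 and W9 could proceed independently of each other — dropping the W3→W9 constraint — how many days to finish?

Original critical path: W1→W3→W9 = 9+14+1 = 24 ⇒ 24 days.
Without W3→W9, W9's earliest start moves from 23 to 16.
After: W1→W4→W10 = 9+6+9 = 24 → 24 days.

24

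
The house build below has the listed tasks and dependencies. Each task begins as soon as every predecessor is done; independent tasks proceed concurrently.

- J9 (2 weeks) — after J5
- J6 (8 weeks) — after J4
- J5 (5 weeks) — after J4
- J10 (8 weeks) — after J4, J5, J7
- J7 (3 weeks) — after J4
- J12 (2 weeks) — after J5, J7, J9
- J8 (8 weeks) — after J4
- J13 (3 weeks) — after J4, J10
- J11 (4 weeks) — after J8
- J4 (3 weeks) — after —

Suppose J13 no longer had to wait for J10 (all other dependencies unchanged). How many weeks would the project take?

Before: longest chain J4→J5→J10→J13 = 3+5+8+3 = 19, finish 19.
Without J10→J13, J13's earliest start moves from 16 to 3.
After: J4→J5→J10 = 3+5+8 = 16 → 16 weeks.

16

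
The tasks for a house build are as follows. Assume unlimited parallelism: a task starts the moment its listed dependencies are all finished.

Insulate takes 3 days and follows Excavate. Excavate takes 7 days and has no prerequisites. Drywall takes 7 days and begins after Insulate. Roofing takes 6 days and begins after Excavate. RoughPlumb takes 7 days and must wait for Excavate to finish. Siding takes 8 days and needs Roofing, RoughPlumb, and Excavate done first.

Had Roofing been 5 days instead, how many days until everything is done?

22

Baseline: Excavate→RoughPlumb→Siding = 7+7+8 = 22 → 22 days.
Roofing is off the critical path — its longest chain is 21 days, giving 1 of slack.
That remains the longest chain; total 22 days.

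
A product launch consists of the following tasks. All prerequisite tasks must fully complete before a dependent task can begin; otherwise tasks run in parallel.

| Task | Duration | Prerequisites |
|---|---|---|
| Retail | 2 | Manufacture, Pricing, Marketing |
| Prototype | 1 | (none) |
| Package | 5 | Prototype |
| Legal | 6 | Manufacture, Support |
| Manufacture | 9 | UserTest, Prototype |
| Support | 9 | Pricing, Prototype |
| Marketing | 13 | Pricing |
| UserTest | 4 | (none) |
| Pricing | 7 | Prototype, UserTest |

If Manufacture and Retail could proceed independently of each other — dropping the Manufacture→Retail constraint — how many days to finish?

26

Original critical path: UserTest→Pricing→Marketing→Retail = 4+7+13+2 = 26 ⇒ 26 days.
Dropping Manufacture→Retail doesn't change Retail's earliest start (24); another predecessor still binds.
After: UserTest→Pricing→Marketing→Retail = 4+7+13+2 = 26 → 26 days.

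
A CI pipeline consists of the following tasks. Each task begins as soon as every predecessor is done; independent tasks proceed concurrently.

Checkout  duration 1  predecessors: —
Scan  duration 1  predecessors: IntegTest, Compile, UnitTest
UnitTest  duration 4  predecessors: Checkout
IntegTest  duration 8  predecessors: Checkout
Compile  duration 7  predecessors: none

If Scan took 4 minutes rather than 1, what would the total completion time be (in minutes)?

13

As given, the longest chain is Checkout→IntegTest→Scan = 1+8+1 = 10, so the finish is 10 minutes.
Since Scan is critical, the +3 change carries straight to that chain (now 13 minutes).
No other chain overtakes it, so the finish is 13 minutes.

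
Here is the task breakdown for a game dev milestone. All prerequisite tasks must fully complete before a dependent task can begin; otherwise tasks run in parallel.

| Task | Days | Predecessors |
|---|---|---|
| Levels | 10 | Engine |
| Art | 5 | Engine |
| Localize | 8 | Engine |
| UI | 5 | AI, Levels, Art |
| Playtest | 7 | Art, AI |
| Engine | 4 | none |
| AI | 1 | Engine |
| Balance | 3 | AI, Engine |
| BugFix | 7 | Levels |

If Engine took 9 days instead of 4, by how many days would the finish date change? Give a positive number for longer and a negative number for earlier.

5

Actual critical path: Engine→Levels→BugFix = 4+10+7 = 21 ⇒ 21 days.
Since Engine is critical, the +5 change carries straight to that chain (now 26 days).
The critical path is still Engine→Levels→BugFix; finish is now 26 days.
Change in finish: 26 − 21 = +5 days.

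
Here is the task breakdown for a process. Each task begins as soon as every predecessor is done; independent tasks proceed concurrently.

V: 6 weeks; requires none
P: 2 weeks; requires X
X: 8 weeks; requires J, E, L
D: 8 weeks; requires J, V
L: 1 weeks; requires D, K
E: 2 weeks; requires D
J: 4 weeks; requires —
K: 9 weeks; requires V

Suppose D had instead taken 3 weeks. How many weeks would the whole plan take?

26

The binding path is V→D→E→X→P = 6+8+2+8+2 = 26; finish at 26 weeks.
D lies on that path, so at 3 weeks the path becomes 21 weeks.
The binding chain switches to V→K→L→X→P = 6+9+1+8+2 = 26; finish 26 weeks.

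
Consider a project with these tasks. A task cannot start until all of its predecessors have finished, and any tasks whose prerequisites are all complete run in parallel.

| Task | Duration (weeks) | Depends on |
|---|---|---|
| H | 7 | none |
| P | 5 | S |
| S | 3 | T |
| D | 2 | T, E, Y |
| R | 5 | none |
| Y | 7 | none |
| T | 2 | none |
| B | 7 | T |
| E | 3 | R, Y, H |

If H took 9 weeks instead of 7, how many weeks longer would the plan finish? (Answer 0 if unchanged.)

2

Actual critical path: H→E→D = 7+3+2 = 12 ⇒ 12 weeks.
H is on the critical path; changing it to 9 makes that path 14 weeks.
No other chain overtakes it, so the finish is 14 weeks.
Change in finish: 14 − 12 = +2 weeks.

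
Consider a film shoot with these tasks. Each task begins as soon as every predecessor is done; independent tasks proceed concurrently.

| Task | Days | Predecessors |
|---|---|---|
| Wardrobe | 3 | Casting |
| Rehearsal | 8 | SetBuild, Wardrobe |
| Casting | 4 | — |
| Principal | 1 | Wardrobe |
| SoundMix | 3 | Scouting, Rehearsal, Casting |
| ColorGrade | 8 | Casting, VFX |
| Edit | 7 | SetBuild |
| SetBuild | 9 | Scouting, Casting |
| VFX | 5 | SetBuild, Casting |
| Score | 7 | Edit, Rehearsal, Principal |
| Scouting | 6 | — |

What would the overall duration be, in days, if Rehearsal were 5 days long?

29

Actual critical path: Scouting→SetBuild→Rehearsal→Score = 6+9+8+7 = 30 ⇒ 30 days.
Rehearsal is on the critical path; changing it to 5 makes that path 27 days.
The binding chain switches to Scouting→SetBuild→Edit→Score = 6+9+7+7 = 29; finish 29 days.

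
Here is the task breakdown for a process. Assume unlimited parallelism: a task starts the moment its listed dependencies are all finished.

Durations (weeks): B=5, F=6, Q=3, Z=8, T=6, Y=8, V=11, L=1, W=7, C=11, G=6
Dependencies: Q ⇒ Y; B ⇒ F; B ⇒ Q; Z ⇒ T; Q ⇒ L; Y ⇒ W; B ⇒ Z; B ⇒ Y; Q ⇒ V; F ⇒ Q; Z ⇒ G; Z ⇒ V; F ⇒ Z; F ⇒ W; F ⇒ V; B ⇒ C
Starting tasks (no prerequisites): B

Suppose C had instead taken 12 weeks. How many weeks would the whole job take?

30

Actual critical path: B→F→Z→V = 5+6+8+11 = 30 ⇒ 30 weeks.
C is off the critical path — its longest chain is 16 weeks, giving 14 of slack.
No other chain overtakes it, so the finish is 30 weeks.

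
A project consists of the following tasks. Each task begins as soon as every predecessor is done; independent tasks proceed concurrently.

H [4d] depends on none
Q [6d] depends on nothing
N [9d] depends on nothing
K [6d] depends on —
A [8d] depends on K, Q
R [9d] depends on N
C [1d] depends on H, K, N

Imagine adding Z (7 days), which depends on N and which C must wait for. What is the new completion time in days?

18

Originally the plan takes 18 days.
With Z inserted, C now waits for max(H, K, N, Z).
New critical path: N→R = 9+9 = 18 ⇒ 18 days.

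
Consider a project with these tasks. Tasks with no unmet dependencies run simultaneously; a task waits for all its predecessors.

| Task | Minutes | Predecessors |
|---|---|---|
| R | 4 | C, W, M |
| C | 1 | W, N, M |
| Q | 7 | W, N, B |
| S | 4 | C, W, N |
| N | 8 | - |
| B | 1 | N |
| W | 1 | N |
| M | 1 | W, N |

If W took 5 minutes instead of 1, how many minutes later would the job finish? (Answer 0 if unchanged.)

Actual critical path: N→W→Q = 8+1+7 = 16 ⇒ 16 minutes.
W lies on that path, so at 5 minutes the path becomes 20 minutes.
That remains the longest chain; total 20 minutes.
Change in finish: 20 − 16 = +4 minutes.

4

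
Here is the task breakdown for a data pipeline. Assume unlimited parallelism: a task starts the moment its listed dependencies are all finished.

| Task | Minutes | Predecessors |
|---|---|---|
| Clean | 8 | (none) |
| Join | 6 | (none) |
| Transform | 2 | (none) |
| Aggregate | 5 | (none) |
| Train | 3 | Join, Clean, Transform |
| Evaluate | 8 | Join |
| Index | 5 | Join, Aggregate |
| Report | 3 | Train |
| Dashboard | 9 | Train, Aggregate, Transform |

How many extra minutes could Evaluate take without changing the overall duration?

6

The longest chain is Clean→Train→Dashboard = 8+3+9 = 20; overall finish 20 minutes.
Evaluate finishes as early as 14 and must finish by 20.
So Evaluate can slip 20 − 14 = 6 minutes.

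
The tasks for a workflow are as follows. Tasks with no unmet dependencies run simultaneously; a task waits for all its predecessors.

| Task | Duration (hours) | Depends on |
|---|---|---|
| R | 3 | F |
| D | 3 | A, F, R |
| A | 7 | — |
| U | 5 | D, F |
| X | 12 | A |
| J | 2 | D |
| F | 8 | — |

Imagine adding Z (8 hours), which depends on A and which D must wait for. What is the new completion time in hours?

23

Originally the project takes 19 hours.
With Z inserted, D now waits for max(A, F, R, Z).
New critical path: A→Z→D→U = 7+8+3+5 = 23 ⇒ 23 hours.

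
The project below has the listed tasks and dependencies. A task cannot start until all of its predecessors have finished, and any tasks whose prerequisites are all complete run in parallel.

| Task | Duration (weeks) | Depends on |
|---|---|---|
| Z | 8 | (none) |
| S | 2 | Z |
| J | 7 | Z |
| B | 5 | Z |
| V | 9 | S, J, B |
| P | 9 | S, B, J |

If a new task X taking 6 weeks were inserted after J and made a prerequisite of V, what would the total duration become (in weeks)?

Originally the plan takes 24 weeks.
With X inserted, V now waits for max(S, J, B, X).
New critical path: Z→J→X→V = 8+7+6+9 = 30 ⇒ 30 weeks.

30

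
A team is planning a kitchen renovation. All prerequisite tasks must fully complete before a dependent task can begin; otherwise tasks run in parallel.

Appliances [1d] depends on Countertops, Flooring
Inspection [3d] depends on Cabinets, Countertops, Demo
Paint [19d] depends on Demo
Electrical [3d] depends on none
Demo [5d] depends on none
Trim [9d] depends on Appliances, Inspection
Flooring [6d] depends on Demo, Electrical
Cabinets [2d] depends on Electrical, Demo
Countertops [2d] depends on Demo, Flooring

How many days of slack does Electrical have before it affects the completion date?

2

The longest chain is Demo→Flooring→Countertops→Inspection→Trim = 5+6+2+3+9 = 25; overall finish 25 days.
Electrical finishes as early as 3 and must finish by 5.
Slack of Electrical = 2 − 0 = 2 days.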